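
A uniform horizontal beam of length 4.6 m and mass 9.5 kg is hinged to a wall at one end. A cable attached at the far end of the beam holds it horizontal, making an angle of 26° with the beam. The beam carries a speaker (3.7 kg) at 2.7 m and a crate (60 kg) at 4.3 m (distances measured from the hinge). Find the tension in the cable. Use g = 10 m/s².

About the hinge:
Beam weight: 9.5 × 10 = 95 N down at 2.3 m → arm 2.3 m, τ = 95 × 2.3 = 218.5 N·m clockwise.
Speaker: 3.7 × 10 = 37 N down at 2.7 m → arm 2.7 m, τ = 37 × 2.7 = 99.9 N·m clockwise.
Crate: 60 × 10 = 600 N down at 4.3 m → arm 4.3 m, τ = 600 × 4.3 = 2580 N·m clockwise.
Total clockwise load moment = 2898 N·m.
The cable tension T acts at 4.6 m; only its component perpendicular to the beam, T sinθ, produces torque. sin 26° = 0.4384.
Balancing moments: T × 4.6 × 0.4384 = 2898, giving T = 2898 / 2.017 = 1440 N.

T ≈ 1440 N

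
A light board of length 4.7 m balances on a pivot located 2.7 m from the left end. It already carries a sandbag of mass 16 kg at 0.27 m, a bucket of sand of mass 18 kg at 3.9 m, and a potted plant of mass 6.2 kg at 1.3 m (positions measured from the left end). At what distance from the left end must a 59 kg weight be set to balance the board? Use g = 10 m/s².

x ≈ 3.14 m from the left end

Take moments about the pivot (at 2.7 m from the left end).
Sandbag: 16 × 10 = 160 N down at 0.27 m → arm 2.43 m, τ = 160 × 2.43 = 388.8 N·m counterclockwise.
Bucket of sand: 18 × 10 = 180 N down at 3.9 m → arm 1.2 m, τ = 180 × 1.2 = 216 N·m clockwise.
Potted plant: 6.2 × 10 = 62 N down at 1.3 m → arm 1.4 m, τ = 62 × 1.4 = 86.8 N·m counterclockwise.
Net moment of existing loads = 259.6 N·m counterclockwise.
The weight weighs 59 × 10 = 590 N and must supply an equal clockwise moment, so its lever arm about the pivot is 259.6 / 590 = 0.44 m.
That puts it at 2.7 + 0.44 = 3.14 m from the left end.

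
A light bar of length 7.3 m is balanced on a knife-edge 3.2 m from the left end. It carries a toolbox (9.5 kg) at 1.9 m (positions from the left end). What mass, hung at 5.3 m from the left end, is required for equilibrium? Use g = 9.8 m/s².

m ≈ 5.88 kg

Sum moments about the knife-edge (at 3.2 m from the left end) (the support reaction has zero arm there).
Toolbox: 9.5 × 9.8 = 93.1 N down at 1.9 m → arm 1.3 m, τ = 93.1 × 1.3 = 121 N·m counterclockwise.
Net moment of known loads = 121 N·m counterclockwise.
An unknown mass m at 5.3 m has arm 2.1 m; its moment is m·g·2.1 clockwise.
Στ = 0 ⇒ m × 9.8 × 2.1 = 121 ⇒ m = 121 / (9.8 × 2.1) = 5.88 kg.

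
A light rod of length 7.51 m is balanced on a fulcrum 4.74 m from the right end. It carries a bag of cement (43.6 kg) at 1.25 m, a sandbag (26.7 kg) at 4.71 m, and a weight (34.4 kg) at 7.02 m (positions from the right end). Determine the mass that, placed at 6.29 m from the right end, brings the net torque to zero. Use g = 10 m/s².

Taking torques about the fulcrum (at 4.74 m from the right end):
Bag of cement: 43.6 × 10 = 436 N down at 1.25 m → arm 3.49 m, τ = 436 × 3.49 = 1522 N·m clockwise.
Sandbag: 26.7 × 10 = 267 N down at 4.71 m → arm 0.03 m, τ = 267 × 0.03 = 8.01 N·m clockwise.
Weight: 34.4 × 10 = 344 N down at 7.02 m → arm 2.28 m, τ = 344 × 2.28 = 784.3 N·m counterclockwise.
Net moment of known loads = 745.7 N·m clockwise.
An unknown mass m at 6.29 m has arm 1.55 m; its moment is m·g·1.55 counterclockwise.
Setting net torque to zero: m × 10 × 1.55 = 745.7 → m = 745.7 / (10 × 1.55) = 48.1 kg.

m ≈ 48.1 kg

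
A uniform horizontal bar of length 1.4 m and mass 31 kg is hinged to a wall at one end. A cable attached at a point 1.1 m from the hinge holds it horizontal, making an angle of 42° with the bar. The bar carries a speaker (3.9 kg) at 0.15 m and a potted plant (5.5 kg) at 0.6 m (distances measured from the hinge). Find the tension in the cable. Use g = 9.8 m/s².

Sum moments about the hinge (the unknown hinge reaction has zero arm there).
Beam weight: 31 × 9.8 = 303.8 N down at 0.7 m → arm 0.7 m, τ = 303.8 × 0.7 = 212.7 N·m clockwise.
Speaker: 3.9 × 9.8 = 38.22 N down at 0.15 m → arm 0.15 m, τ = 38.22 × 0.15 = 5.733 N·m clockwise.
Potted plant: 5.5 × 9.8 = 53.9 N down at 0.6 m → arm 0.6 m, τ = 53.9 × 0.6 = 32.34 N·m clockwise.
Total clockwise load moment = 250.8 N·m.
The cable tension T acts at 1.1 m; only its component perpendicular to the bar, T sinθ, produces torque. sin 42° = 0.6691.
Στ = 0 ⇒ T × 1.1 × 0.6691 = 250.8 ⇒ T = 250.8 / 0.736 = 341 N.

T ≈ 341 N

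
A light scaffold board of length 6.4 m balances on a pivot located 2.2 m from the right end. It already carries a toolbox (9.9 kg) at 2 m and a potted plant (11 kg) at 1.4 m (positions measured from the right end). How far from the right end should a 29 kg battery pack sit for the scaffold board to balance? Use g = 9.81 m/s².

x ≈ 2.57 m from the right end

Sum moments about the pivot (at 2.2 m from the right end) (the support reaction has zero arm there).
Toolbox: 9.9 × 9.81 = 97.12 N down at 2 m → arm 0.2 m, τ = 97.12 × 0.2 = 19.42 N·m clockwise.
Potted plant: 11 × 9.81 = 107.9 N down at 1.4 m → arm 0.8 m, τ = 107.9 × 0.8 = 86.32 N·m clockwise.
Net moment of existing loads = 105.7 N·m clockwise.
The battery pack weighs 29 × 9.81 = 284.5 N and must supply an equal counterclockwise moment, so its lever arm about the pivot is 105.7 / 284.5 = 0.372 m.
That puts it at 2.2 + 0.372 = 2.57 m from the right end.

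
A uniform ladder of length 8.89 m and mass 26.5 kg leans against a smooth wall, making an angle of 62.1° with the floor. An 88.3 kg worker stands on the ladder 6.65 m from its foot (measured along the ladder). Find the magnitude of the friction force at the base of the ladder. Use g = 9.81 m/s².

f ≈ 412 N

About the foot of the ladder:
Ladder weight 26.5×9.81 = 260 N acts at 4.445 m along the ladder; its horizontal arm is 4.445·cos62.1° = 2.08 m → τ = 540.8 N·m clockwise.
Worker: 88.3×9.81 = 866.2 N at 6.65 m → arm 3.112 m → τ = 2696 N·m clockwise.
Wall normal N acts horizontally at the top; its moment arm is the height L sinθ = 8.89·sin62.1° = 7.857 m, counterclockwise.
Setting net torque to zero: N × 7.857 = 3237 → N = 412 N.
ΣFx = 0: friction at the foot balances the wall's push, so f = N_wall = 412 N.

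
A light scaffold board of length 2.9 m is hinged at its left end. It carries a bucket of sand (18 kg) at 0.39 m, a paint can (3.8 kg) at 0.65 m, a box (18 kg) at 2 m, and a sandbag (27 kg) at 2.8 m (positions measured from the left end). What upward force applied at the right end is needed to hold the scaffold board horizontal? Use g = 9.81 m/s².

Taking torques about the left end:
Bucket of sand: 18 × 9.81 = 176.6 N down at 0.39 m → arm 0.39 m, τ = 176.6 × 0.39 = 68.87 N·m clockwise.
Paint can: 3.8 × 9.81 = 37.28 N down at 0.65 m → arm 0.65 m, τ = 37.28 × 0.65 = 24.23 N·m clockwise.
Box: 18 × 9.81 = 176.6 N down at 2 m → arm 2 m, τ = 176.6 × 2 = 353.2 N·m clockwise.
Sandbag: 27 × 9.81 = 264.9 N down at 2.8 m → arm 2.8 m, τ = 264.9 × 2.8 = 741.7 N·m clockwise.
Net moment of the loads = 1188 N·m clockwise.
The upward force F acts at the right end, arm 2.9 m, giving F × 2.9 counterclockwise.
Setting net torque to zero: F × 2.9 = 1188 → F = 1188 / 2.9 = 410 N.

F ≈ 410 N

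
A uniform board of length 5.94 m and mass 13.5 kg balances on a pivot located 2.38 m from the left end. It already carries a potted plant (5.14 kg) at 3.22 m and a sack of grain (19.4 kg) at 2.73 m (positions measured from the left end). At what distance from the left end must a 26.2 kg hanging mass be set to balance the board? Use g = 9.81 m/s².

x ≈ 1.65 m from the left end

Sum moments about the pivot (at 2.38 m from the left end) (the support reaction has zero arm there).
Beam weight: 13.5 × 9.81 = 132.4 N down at 2.97 m → arm 0.59 m, τ = 132.4 × 0.59 = 78.12 N·m clockwise.
Potted plant: 5.14 × 9.81 = 50.42 N down at 3.22 m → arm 0.84 m, τ = 50.42 × 0.84 = 42.35 N·m clockwise.
Sack of grain: 19.4 × 9.81 = 190.3 N down at 2.73 m → arm 0.35 m, τ = 190.3 × 0.35 = 66.61 N·m clockwise.
Net moment of existing loads = 187.1 N·m clockwise.
The hanging mass weighs 26.2 × 9.81 = 257 N and must supply an equal counterclockwise moment, so its lever arm about the pivot is 187.1 / 257 = 0.728 m.
That puts it at 2.38 − 0.728 = 1.65 m from the left end.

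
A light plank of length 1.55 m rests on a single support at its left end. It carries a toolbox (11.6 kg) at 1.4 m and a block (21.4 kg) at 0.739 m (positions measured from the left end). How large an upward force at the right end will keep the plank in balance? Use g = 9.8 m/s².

Sum moments about the left end (the unknown pivot reaction has zero arm there).
Toolbox: 11.6 × 9.8 = 113.7 N down at 1.4 m → arm 1.4 m, τ = 113.7 × 1.4 = 159.2 N·m clockwise.
Block: 21.4 × 9.8 = 209.7 N down at 0.739 m → arm 0.739 m, τ = 209.7 × 0.739 = 155 N·m clockwise.
Net moment of the loads = 314.2 N·m clockwise.
The upward force F acts at the right end, arm 1.55 m, giving F × 1.55 counterclockwise.
Setting net torque to zero: F × 1.55 = 314.2 → F = 314.2 / 1.55 = 203 N.

F ≈ 203 N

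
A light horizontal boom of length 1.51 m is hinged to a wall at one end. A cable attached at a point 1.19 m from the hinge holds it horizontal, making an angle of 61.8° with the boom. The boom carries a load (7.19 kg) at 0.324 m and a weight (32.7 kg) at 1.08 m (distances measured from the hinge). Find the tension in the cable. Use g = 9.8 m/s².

T ≈ 352 N

Sum moments about the hinge (the unknown hinge reaction has zero arm there).
Load: 7.19 × 9.8 = 70.46 N down at 0.324 m → arm 0.324 m, τ = 70.46 × 0.324 = 22.83 N·m clockwise.
Weight: 32.7 × 9.8 = 320.5 N down at 1.08 m → arm 1.08 m, τ = 320.5 × 1.08 = 346.1 N·m clockwise.
Total clockwise load moment = 368.9 N·m.
The cable tension T acts at 1.19 m; only its component perpendicular to the boom, T sinθ, produces torque. sin 61.8° = 0.8813.
Στ = 0 ⇒ T × 1.19 × 0.8813 = 368.9 ⇒ T = 368.9 / 1.049 = 352 N.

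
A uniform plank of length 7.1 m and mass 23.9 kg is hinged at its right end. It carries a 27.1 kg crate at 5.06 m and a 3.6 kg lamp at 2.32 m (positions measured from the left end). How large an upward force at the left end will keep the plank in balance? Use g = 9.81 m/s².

F ≈ 217 N

About the right end:
Beam weight: 23.9 × 9.81 = 234.5 N down at 3.55 m → arm 3.55 m, τ = 234.5 × 3.55 = 832.5 N·m counterclockwise.
Crate: 27.1 × 9.81 = 265.9 N down at 5.06 m → arm 2.04 m, τ = 265.9 × 2.04 = 542.4 N·m counterclockwise.
Lamp: 3.6 × 9.81 = 35.32 N down at 2.32 m → arm 4.78 m, τ = 35.32 × 4.78 = 168.8 N·m counterclockwise.
Net moment of the loads = 1544 N·m counterclockwise.
The upward force F acts at the left end, arm 7.1 m, giving F × 7.1 clockwise.
Setting net torque to zero: F × 7.1 = 1544 → F = 1544 / 7.1 = 217 N.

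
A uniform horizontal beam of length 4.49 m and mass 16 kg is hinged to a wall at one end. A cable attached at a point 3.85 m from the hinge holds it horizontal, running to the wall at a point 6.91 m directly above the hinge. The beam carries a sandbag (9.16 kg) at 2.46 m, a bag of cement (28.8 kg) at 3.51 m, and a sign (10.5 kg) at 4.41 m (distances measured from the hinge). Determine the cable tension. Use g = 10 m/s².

T ≈ 612 N

Sum moments about the hinge (the unknown hinge reaction has zero arm there).
Beam weight: 16 × 10 = 160 N down at 2.245 m → arm 2.245 m, τ = 160 × 2.245 = 359.2 N·m clockwise.
Sandbag: 9.16 × 10 = 91.6 N down at 2.46 m → arm 2.46 m, τ = 91.6 × 2.46 = 225.3 N·m clockwise.
Bag of cement: 28.8 × 10 = 288 N down at 3.51 m → arm 3.51 m, τ = 288 × 3.51 = 1011 N·m clockwise.
Sign: 10.5 × 10 = 105 N down at 4.41 m → arm 4.41 m, τ = 105 × 4.41 = 463.1 N·m clockwise.
Total clockwise load moment = 2059 N·m.
The cable tension T acts at 3.85 m; only its component perpendicular to the beam, T sinθ, produces torque. sinθ = h/√(h²+d²) = 6.91/√(6.91²+3.85²) = 0.8736.
For rotational equilibrium, T × 3.85 × 0.8736 = 2059, so T = 2059 / 3.363 = 612 N.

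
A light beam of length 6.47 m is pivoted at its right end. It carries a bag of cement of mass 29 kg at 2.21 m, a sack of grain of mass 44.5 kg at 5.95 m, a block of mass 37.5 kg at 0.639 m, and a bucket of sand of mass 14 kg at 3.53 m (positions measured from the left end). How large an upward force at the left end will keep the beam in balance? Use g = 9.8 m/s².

Sum moments about the right end (the unknown pivot reaction has zero arm there).
Bag of cement: 29 × 9.8 = 284.2 N down at 2.21 m → arm 4.26 m, τ = 284.2 × 4.26 = 1211 N·m counterclockwise.
Sack of grain: 44.5 × 9.8 = 436.1 N down at 5.95 m → arm 0.52 m, τ = 436.1 × 0.52 = 226.8 N·m counterclockwise.
Block: 37.5 × 9.8 = 367.5 N down at 0.639 m → arm 5.831 m, τ = 367.5 × 5.831 = 2143 N·m counterclockwise.
Bucket of sand: 14 × 9.8 = 137.2 N down at 3.53 m → arm 2.94 m, τ = 137.2 × 2.94 = 403.4 N·m counterclockwise.
Net moment of the loads = 3984 N·m counterclockwise.
The upward force F acts at the left end, arm 6.47 m, giving F × 6.47 clockwise.
Στ = 0 ⇒ F × 6.47 = 3984 ⇒ F = 3984 / 6.47 = 616 N.

F ≈ 616 N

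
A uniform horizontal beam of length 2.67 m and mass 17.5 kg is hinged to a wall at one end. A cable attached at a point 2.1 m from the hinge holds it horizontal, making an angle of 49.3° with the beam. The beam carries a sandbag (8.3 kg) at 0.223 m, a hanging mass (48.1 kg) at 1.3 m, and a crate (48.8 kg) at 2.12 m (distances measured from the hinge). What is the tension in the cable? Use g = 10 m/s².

Taking torques about the hinge:
Beam weight: 17.5 × 10 = 175 N down at 1.335 m → arm 1.335 m, τ = 175 × 1.335 = 233.6 N·m clockwise.
Sandbag: 8.3 × 10 = 83 N down at 0.223 m → arm 0.223 m, τ = 83 × 0.223 = 18.51 N·m clockwise.
Hanging mass: 48.1 × 10 = 481 N down at 1.3 m → arm 1.3 m, τ = 481 × 1.3 = 625.3 N·m clockwise.
Crate: 48.8 × 10 = 488 N down at 2.12 m → arm 2.12 m, τ = 488 × 2.12 = 1035 N·m clockwise.
Total clockwise load moment = 1912 N·m.
The cable tension T acts at 2.1 m; only its component perpendicular to the beam, T sinθ, produces torque. sin 49.3° = 0.7581.
Στ = 0 ⇒ T × 2.1 × 0.7581 = 1912 ⇒ T = 1912 / 1.592 = 1200 N.

T ≈ 1200 N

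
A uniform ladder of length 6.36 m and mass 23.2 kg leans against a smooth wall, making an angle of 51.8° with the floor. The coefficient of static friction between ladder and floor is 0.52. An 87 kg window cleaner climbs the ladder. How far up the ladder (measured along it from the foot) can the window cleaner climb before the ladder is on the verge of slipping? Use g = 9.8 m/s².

d ≈ 4.48 m

Sum moments about the foot of the ladder (the floor normal and friction both act there and drop out).
Ladder weight 23.2×9.8 = 227.4 N acts at 3.18 m along the ladder; its horizontal arm is 3.18·cos51.8° = 1.967 m → τ = 447.3 N·m clockwise.
Window cleaner weight 87×9.8 = 852.6 N at distance d → arm d·cos51.8° → τ = 852.6·d·0.6184 clockwise.
Wall normal N at the top has arm L sinθ = 4.998 m counterclockwise, so Στ = 0 gives N·4.998 = 447.3 + 527.2·d.
ΣFy = 0 ⇒ N_floor = 1080 N, so the maximum friction is μ_s·N_floor = 0.52×1080 = 561.6 N. ΣFx = 0 ⇒ N_wall = f, so at the slipping point N = 561.6 N.
Substituting: 561.6×4.998 = 447.3 + 527.2·d ⇒ d = (2807 − 447.3) / 527.2 = 4.48 m.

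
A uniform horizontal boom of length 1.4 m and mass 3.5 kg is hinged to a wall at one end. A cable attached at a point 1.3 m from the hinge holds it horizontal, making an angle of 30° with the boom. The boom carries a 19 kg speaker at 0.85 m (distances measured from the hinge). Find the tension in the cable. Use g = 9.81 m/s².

T ≈ 281 N

About the hinge:
Beam weight: 3.5 × 9.81 = 34.34 N down at 0.7 m → arm 0.7 m, τ = 34.34 × 0.7 = 24.04 N·m clockwise.
Speaker: 19 × 9.81 = 186.4 N down at 0.85 m → arm 0.85 m, τ = 186.4 × 0.85 = 158.4 N·m clockwise.
Total clockwise load moment = 182.4 N·m.
The cable tension T acts at 1.3 m; only its component perpendicular to the boom, T sinθ, produces torque. sin 30° = 0.5.
Στ = 0 ⇒ T × 1.3 × 0.5 = 182.4 ⇒ T = 182.4 / 0.65 = 281 N.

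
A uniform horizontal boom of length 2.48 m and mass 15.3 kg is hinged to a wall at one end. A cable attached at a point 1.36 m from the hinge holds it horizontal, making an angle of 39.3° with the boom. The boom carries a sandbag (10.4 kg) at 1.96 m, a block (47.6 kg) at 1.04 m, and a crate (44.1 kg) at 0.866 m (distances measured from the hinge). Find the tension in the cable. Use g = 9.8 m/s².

T ≈ 1450 N

Take moments about the hinge.
Beam weight: 15.3 × 9.8 = 149.9 N down at 1.24 m → arm 1.24 m, τ = 149.9 × 1.24 = 185.9 N·m clockwise.
Sandbag: 10.4 × 9.8 = 101.9 N down at 1.96 m → arm 1.96 m, τ = 101.9 × 1.96 = 199.7 N·m clockwise.
Block: 47.6 × 9.8 = 466.5 N down at 1.04 m → arm 1.04 m, τ = 466.5 × 1.04 = 485.2 N·m clockwise.
Crate: 44.1 × 9.8 = 432.2 N down at 0.866 m → arm 0.866 m, τ = 432.2 × 0.866 = 374.3 N·m clockwise.
Total clockwise load moment = 1245 N·m.
The cable tension T acts at 1.36 m; only its component perpendicular to the boom, T sinθ, produces torque. sin 39.3° = 0.6334.
For rotational equilibrium, T × 1.36 × 0.6334 = 1245, so T = 1245 / 0.8614 = 1450 N.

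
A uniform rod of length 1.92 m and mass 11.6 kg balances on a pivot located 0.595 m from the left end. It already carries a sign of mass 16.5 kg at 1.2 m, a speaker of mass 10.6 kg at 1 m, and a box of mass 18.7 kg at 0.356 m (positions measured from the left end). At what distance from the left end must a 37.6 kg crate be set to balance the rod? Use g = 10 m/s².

x ≈ 0.222 m from the left end

About the pivot (at 0.595 m from the left end):
Beam weight: 11.6 × 10 = 116 N down at 0.96 m → arm 0.365 m, τ = 116 × 0.365 = 42.34 N·m clockwise.
Sign: 16.5 × 10 = 165 N down at 1.2 m → arm 0.605 m, τ = 165 × 0.605 = 99.83 N·m clockwise.
Speaker: 10.6 × 10 = 106 N down at 1 m → arm 0.405 m, τ = 106 × 0.405 = 42.93 N·m clockwise.
Box: 18.7 × 10 = 187 N down at 0.356 m → arm 0.239 m, τ = 187 × 0.239 = 44.69 N·m counterclockwise.
Net moment of existing loads = 140.4 N·m clockwise.
The crate weighs 37.6 × 10 = 376 N and must supply an equal counterclockwise moment, so its lever arm about the pivot is 140.4 / 376 = 0.373 m.
That puts it at 0.595 − 0.373 = 0.222 m from the left end.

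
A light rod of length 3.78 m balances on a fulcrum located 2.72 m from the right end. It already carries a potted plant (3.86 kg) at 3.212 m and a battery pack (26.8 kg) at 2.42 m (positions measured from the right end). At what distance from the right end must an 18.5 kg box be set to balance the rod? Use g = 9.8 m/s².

x ≈ 3.05 m from the right end

About the fulcrum (at 2.72 m from the right end):
Potted plant: 3.86 × 9.8 = 37.83 N down at 3.212 m → arm 0.492 m, τ = 37.83 × 0.492 = 18.61 N·m counterclockwise.
Battery pack: 26.8 × 9.8 = 262.6 N down at 2.42 m → arm 0.3 m, τ = 262.6 × 0.3 = 78.78 N·m clockwise.
Net moment of existing loads = 60.17 N·m clockwise.
The box weighs 18.5 × 9.8 = 181.3 N and must supply an equal counterclockwise moment, so its lever arm about the fulcrum is 60.17 / 181.3 = 0.332 m.
That puts it at 2.72 + 0.332 = 3.05 m from the right end.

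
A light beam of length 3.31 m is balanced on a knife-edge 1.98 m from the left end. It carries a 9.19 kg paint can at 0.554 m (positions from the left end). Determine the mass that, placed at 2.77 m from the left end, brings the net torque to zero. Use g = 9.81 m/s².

m ≈ 16.6 kg

Take moments about the knife-edge (at 1.98 m from the left end).
Paint can: 9.19 × 9.81 = 90.15 N down at 0.554 m → arm 1.426 m, τ = 90.15 × 1.426 = 128.6 N·m counterclockwise.
Net moment of known loads = 128.6 N·m counterclockwise.
An unknown mass m at 2.77 m has arm 0.79 m; its moment is m·g·0.79 clockwise.
Setting net torque to zero: m × 9.81 × 0.79 = 128.6 → m = 128.6 / (9.81 × 0.79) = 16.6 kg.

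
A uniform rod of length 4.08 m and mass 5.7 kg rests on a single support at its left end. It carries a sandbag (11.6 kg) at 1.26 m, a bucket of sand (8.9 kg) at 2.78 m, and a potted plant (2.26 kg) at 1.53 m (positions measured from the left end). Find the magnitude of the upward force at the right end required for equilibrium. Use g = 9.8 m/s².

Taking torques about the left end:
Beam weight: 5.7 × 9.8 = 55.86 N down at 2.04 m → arm 2.04 m, τ = 55.86 × 2.04 = 114 N·m clockwise.
Sandbag: 11.6 × 9.8 = 113.7 N down at 1.26 m → arm 1.26 m, τ = 113.7 × 1.26 = 143.3 N·m clockwise.
Bucket of sand: 8.9 × 9.8 = 87.22 N down at 2.78 m → arm 2.78 m, τ = 87.22 × 2.78 = 242.5 N·m clockwise.
Potted plant: 2.26 × 9.8 = 22.15 N down at 1.53 m → arm 1.53 m, τ = 22.15 × 1.53 = 33.89 N·m clockwise.
Net moment of the loads = 533.7 N·m clockwise.
The upward force F acts at the right end, arm 4.08 m, giving F × 4.08 counterclockwise.
Balancing moments: F × 4.08 = 533.7, giving F = 533.7 / 4.08 = 131 N.

F ≈ 131 N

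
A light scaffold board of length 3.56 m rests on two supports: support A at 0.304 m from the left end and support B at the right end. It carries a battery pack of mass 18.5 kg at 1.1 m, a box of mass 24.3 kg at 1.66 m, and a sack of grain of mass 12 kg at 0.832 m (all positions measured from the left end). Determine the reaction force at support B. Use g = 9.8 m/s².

Sum moments about support A (its reaction then has zero moment arm).
Battery pack: 18.5 × 9.8 = 181.3 N down at 1.1 m → arm 0.796 m, τ = 181.3 × 0.796 = 144.3 N·m clockwise.
Box: 24.3 × 9.8 = 238.1 N down at 1.66 m → arm 1.356 m, τ = 238.1 × 1.356 = 322.9 N·m clockwise.
Sack of grain: 12 × 9.8 = 117.6 N down at 0.832 m → arm 0.528 m, τ = 117.6 × 0.528 = 62.09 N·m clockwise.
Net load moment about support A = 529.3 N·m clockwise.
Reaction R at support B is upward at 3.56 m, arm 3.256 m → moment R × 3.256 counterclockwise.
Setting net torque to zero: R × 3.256 = 529.3 → R = 163 N.

R_B ≈ 163 N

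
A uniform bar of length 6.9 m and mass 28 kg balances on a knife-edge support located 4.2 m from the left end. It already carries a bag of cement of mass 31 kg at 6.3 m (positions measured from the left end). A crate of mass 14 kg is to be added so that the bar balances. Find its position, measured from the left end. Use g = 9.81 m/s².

x ≈ 1.05 m from the left end

Taking torques about the knife-edge support (at 4.2 m from the left end):
Beam weight: 28 × 9.81 = 274.7 N down at 3.45 m → arm 0.75 m, τ = 274.7 × 0.75 = 206 N·m counterclockwise.
Bag of cement: 31 × 9.81 = 304.1 N down at 6.3 m → arm 2.1 m, τ = 304.1 × 2.1 = 638.6 N·m clockwise.
Net moment of existing loads = 432.6 N·m clockwise.
The crate weighs 14 × 9.81 = 137.3 N and must supply an equal counterclockwise moment, so its lever arm about the knife-edge support is 432.6 / 137.3 = 3.15 m.
That puts it at 4.2 − 3.15 = 1.05 m from the left end.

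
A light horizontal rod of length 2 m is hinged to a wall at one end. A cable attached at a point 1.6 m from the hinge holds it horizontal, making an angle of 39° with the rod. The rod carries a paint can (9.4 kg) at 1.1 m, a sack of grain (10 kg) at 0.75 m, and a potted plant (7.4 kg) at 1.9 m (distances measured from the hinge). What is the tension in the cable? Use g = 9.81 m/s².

T ≈ 311 N

Taking torques about the hinge:
Paint can: 9.4 × 9.81 = 92.21 N down at 1.1 m → arm 1.1 m, τ = 92.21 × 1.1 = 101.4 N·m clockwise.
Sack of grain: 10 × 9.81 = 98.1 N down at 0.75 m → arm 0.75 m, τ = 98.1 × 0.75 = 73.57 N·m clockwise.
Potted plant: 7.4 × 9.81 = 72.59 N down at 1.9 m → arm 1.9 m, τ = 72.59 × 1.9 = 137.9 N·m clockwise.
Total clockwise load moment = 312.9 N·m.
The cable tension T acts at 1.6 m; only its component perpendicular to the rod, T sinθ, produces torque. sin 39° = 0.6293.
Setting net torque to zero: T × 1.6 × 0.6293 = 312.9 → T = 312.9 / 1.007 = 311 N.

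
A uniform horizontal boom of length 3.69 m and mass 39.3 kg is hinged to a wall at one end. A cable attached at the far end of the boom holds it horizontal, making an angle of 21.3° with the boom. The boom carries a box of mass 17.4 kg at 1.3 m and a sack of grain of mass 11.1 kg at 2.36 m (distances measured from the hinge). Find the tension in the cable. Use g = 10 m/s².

Sum moments about the hinge (the unknown hinge reaction has zero arm there).
Beam weight: 39.3 × 10 = 393 N down at 1.845 m → arm 1.845 m, τ = 393 × 1.845 = 725.1 N·m clockwise.
Box: 17.4 × 10 = 174 N down at 1.3 m → arm 1.3 m, τ = 174 × 1.3 = 226.2 N·m clockwise.
Sack of grain: 11.1 × 10 = 111 N down at 2.36 m → arm 2.36 m, τ = 111 × 2.36 = 262 N·m clockwise.
Total clockwise load moment = 1213 N·m.
The cable tension T acts at 3.69 m; only its component perpendicular to the boom, T sinθ, produces torque. sin 21.3° = 0.3633.
Balancing moments: T × 3.69 × 0.3633 = 1213, giving T = 1213 / 1.341 = 905 N.

T ≈ 905 N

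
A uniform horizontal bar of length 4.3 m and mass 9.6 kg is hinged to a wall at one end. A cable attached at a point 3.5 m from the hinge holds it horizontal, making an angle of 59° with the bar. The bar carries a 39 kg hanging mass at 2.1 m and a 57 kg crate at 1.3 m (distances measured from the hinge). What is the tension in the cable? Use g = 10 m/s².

Choose the hinge as the axis so the unknown hinge reaction has zero arm there.
Beam weight: 9.6 × 10 = 96 N down at 2.15 m → arm 2.15 m, τ = 96 × 2.15 = 206.4 N·m clockwise.
Hanging mass: 39 × 10 = 390 N down at 2.1 m → arm 2.1 m, τ = 390 × 2.1 = 819 N·m clockwise.
Crate: 57 × 10 = 570 N down at 1.3 m → arm 1.3 m, τ = 570 × 1.3 = 741 N·m clockwise.
Total clockwise load moment = 1766 N·m.
The cable tension T acts at 3.5 m; only its component perpendicular to the bar, T sinθ, produces torque. sin 59° = 0.8572.
Balancing moments: T × 3.5 × 0.8572 = 1766, giving T = 1766 / 3 = 589 N.

T ≈ 589 N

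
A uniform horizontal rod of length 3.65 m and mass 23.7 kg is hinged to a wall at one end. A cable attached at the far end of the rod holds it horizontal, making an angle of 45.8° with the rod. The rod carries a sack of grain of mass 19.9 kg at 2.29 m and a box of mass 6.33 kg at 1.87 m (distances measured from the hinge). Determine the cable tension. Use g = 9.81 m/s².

Take moments about the hinge.
Beam weight: 23.7 × 9.81 = 232.5 N down at 1.825 m → arm 1.825 m, τ = 232.5 × 1.825 = 424.3 N·m clockwise.
Sack of grain: 19.9 × 9.81 = 195.2 N down at 2.29 m → arm 2.29 m, τ = 195.2 × 2.29 = 447 N·m clockwise.
Box: 6.33 × 9.81 = 62.1 N down at 1.87 m → arm 1.87 m, τ = 62.1 × 1.87 = 116.1 N·m clockwise.
Total clockwise load moment = 987.4 N·m.
The cable tension T acts at 3.65 m; only its component perpendicular to the rod, T sinθ, produces torque. sin 45.8° = 0.7169.
Στ = 0 ⇒ T × 3.65 × 0.7169 = 987.4 ⇒ T = 987.4 / 2.617 = 377 N.

T ≈ 377 N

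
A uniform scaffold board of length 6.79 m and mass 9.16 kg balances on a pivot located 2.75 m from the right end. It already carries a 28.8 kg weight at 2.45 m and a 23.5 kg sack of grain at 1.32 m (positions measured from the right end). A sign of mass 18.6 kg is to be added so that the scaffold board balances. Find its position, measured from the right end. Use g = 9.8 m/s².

Sum moments about the pivot (at 2.75 m from the right end) (the support reaction has zero arm there).
Beam weight: 9.16 × 9.8 = 89.77 N down at 3.395 m → arm 0.645 m, τ = 89.77 × 0.645 = 57.9 N·m counterclockwise.
Weight: 28.8 × 9.8 = 282.2 N down at 2.45 m → arm 0.3 m, τ = 282.2 × 0.3 = 84.66 N·m clockwise.
Sack of grain: 23.5 × 9.8 = 230.3 N down at 1.32 m → arm 1.43 m, τ = 230.3 × 1.43 = 329.3 N·m clockwise.
Net moment of existing loads = 356.1 N·m clockwise.
The sign weighs 18.6 × 9.8 = 182.3 N and must supply an equal counterclockwise moment, so its lever arm about the pivot is 356.1 / 182.3 = 1.95 m.
That puts it at 2.75 + 1.95 = 4.7 m from the right end.

x ≈ 4.7 m from the right end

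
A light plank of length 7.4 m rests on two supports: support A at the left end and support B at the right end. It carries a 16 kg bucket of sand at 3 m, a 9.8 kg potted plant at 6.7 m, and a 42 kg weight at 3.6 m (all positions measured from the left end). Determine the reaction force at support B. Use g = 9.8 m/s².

Taking torques about support A:
Bucket of sand: 16 × 9.8 = 156.8 N down at 3 m → arm 3 m, τ = 156.8 × 3 = 470.4 N·m clockwise.
Potted plant: 9.8 × 9.8 = 96.04 N down at 6.7 m → arm 6.7 m, τ = 96.04 × 6.7 = 643.5 N·m clockwise.
Weight: 42 × 9.8 = 411.6 N down at 3.6 m → arm 3.6 m, τ = 411.6 × 3.6 = 1482 N·m clockwise.
Net load moment about support A = 2596 N·m clockwise.
Reaction R at support B is upward at 7.4 m, arm 7.4 m → moment R × 7.4 counterclockwise.
Στ = 0 ⇒ R × 7.4 = 2596 ⇒ R = 351 N.

R_B ≈ 351 N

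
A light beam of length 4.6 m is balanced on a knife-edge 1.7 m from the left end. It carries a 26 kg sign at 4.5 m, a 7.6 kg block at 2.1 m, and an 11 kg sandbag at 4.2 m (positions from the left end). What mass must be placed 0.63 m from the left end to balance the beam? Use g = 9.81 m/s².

m ≈ 96.6 kg

Take moments about the knife-edge (at 1.7 m from the left end).
Sign: 26 × 9.81 = 255.1 N down at 4.5 m → arm 2.8 m, τ = 255.1 × 2.8 = 714.3 N·m clockwise.
Block: 7.6 × 9.81 = 74.56 N down at 2.1 m → arm 0.4 m, τ = 74.56 × 0.4 = 29.82 N·m clockwise.
Sandbag: 11 × 9.81 = 107.9 N down at 4.2 m → arm 2.5 m, τ = 107.9 × 2.5 = 269.8 N·m clockwise.
Net moment of known loads = 1014 N·m clockwise.
An unknown mass m at 0.63 m has arm 1.07 m; its moment is m·g·1.07 counterclockwise.
Setting net torque to zero: m × 9.81 × 1.07 = 1014 → m = 1014 / (9.81 × 1.07) = 96.6 kg.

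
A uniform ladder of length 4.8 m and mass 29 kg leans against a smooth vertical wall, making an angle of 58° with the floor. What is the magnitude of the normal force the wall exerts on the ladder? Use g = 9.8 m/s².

N_wall ≈ 88.8 N

Sum moments about the foot of the ladder (the floor normal and friction both act there and drop out).
Ladder weight 29×9.8 = 284.2 N acts at 2.4 m along the ladder; its horizontal arm is 2.4·cos58° = 1.272 m → τ = 361.5 N·m clockwise.
Wall normal N acts horizontally at the top; its moment arm is the height L sinθ = 4.8·sin58° = 4.071 m, counterclockwise.
Στ = 0 ⇒ N × 4.071 = 361.5 ⇒ N = 88.8 N.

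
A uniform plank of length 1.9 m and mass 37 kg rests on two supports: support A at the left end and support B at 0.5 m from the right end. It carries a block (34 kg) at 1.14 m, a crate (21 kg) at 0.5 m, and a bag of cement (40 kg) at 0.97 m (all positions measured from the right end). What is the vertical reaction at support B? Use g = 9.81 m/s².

Take moments about support A.
Beam weight: 37 × 9.81 = 363 N down at 0.95 m → arm 0.95 m, τ = 363 × 0.95 = 344.8 N·m clockwise.
Block: 34 × 9.81 = 333.5 N down at 1.14 m → arm 0.76 m, τ = 333.5 × 0.76 = 253.5 N·m clockwise.
Crate: 21 × 9.81 = 206 N down at 0.5 m → arm 1.4 m, τ = 206 × 1.4 = 288.4 N·m clockwise.
Bag of cement: 40 × 9.81 = 392.4 N down at 0.97 m → arm 0.93 m, τ = 392.4 × 0.93 = 364.9 N·m clockwise.
Net load moment about support A = 1252 N·m clockwise.
Reaction R at support B is upward at 0.5 m, arm 1.4 m → moment R × 1.4 counterclockwise.
Setting net torque to zero: R × 1.4 = 1252 → R = 894 N.

R_B ≈ 894 N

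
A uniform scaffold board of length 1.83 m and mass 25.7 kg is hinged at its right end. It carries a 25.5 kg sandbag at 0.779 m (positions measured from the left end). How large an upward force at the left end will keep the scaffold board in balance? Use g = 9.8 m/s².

Taking torques about the right end:
Beam weight: 25.7 × 9.8 = 251.9 N down at 0.915 m → arm 0.915 m, τ = 251.9 × 0.915 = 230.5 N·m counterclockwise.
Sandbag: 25.5 × 9.8 = 249.9 N down at 0.779 m → arm 1.051 m, τ = 249.9 × 1.051 = 262.6 N·m counterclockwise.
Net moment of the loads = 493.1 N·m counterclockwise.
The upward force F acts at the left end, arm 1.83 m, giving F × 1.83 clockwise.
For rotational equilibrium, F × 1.83 = 493.1, so F = 493.1 / 1.83 = 269 N.

F ≈ 269 N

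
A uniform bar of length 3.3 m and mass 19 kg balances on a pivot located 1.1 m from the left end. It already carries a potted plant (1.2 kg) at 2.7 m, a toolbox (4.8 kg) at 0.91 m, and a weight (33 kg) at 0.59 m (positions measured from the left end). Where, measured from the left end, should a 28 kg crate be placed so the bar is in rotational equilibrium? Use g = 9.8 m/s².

x ≈ 1.29 m from the left end

Take moments about the pivot (at 1.1 m from the left end).
Beam weight: 19 × 9.8 = 186.2 N down at 1.65 m → arm 0.55 m, τ = 186.2 × 0.55 = 102.4 N·m clockwise.
Potted plant: 1.2 × 9.8 = 11.76 N down at 2.7 m → arm 1.6 m, τ = 11.76 × 1.6 = 18.82 N·m clockwise.
Toolbox: 4.8 × 9.8 = 47.04 N down at 0.91 m → arm 0.19 m, τ = 47.04 × 0.19 = 8.938 N·m counterclockwise.
Weight: 33 × 9.8 = 323.4 N down at 0.59 m → arm 0.51 m, τ = 323.4 × 0.51 = 164.9 N·m counterclockwise.
Net moment of existing loads = 52.62 N·m counterclockwise.
The crate weighs 28 × 9.8 = 274.4 N and must supply an equal clockwise moment, so its lever arm about the pivot is 52.62 / 274.4 = 0.192 m.
That puts it at 1.1 + 0.192 = 1.29 m from the left end.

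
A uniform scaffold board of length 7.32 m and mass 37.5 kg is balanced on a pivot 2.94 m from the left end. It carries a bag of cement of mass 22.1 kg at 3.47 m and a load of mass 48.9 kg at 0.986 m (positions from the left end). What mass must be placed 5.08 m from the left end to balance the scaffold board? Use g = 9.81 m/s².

Take moments about the pivot (at 2.94 m from the left end).
Beam weight: 37.5 × 9.81 = 367.9 N down at 3.66 m → arm 0.72 m, τ = 367.9 × 0.72 = 264.9 N·m clockwise.
Bag of cement: 22.1 × 9.81 = 216.8 N down at 3.47 m → arm 0.53 m, τ = 216.8 × 0.53 = 114.9 N·m clockwise.
Load: 48.9 × 9.81 = 479.7 N down at 0.986 m → arm 1.954 m, τ = 479.7 × 1.954 = 937.3 N·m counterclockwise.
Net moment of known loads = 557.5 N·m counterclockwise.
An unknown mass m at 5.08 m has arm 2.14 m; its moment is m·g·2.14 clockwise.
Στ = 0 ⇒ m × 9.81 × 2.14 = 557.5 ⇒ m = 557.5 / (9.81 × 2.14) = 26.6 kg.

m ≈ 26.6 kg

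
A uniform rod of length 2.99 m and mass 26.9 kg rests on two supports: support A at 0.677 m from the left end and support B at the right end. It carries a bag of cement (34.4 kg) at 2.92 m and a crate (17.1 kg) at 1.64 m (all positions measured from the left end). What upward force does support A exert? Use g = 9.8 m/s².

R_A ≈ 278 N

Choose support B as the axis so its reaction then has zero moment arm.
Beam weight: 26.9 × 9.8 = 263.6 N down at 1.495 m → arm 1.495 m, τ = 263.6 × 1.495 = 394.1 N·m counterclockwise.
Bag of cement: 34.4 × 9.8 = 337.1 N down at 2.92 m → arm 0.07 m, τ = 337.1 × 0.07 = 23.6 N·m counterclockwise.
Crate: 17.1 × 9.8 = 167.6 N down at 1.64 m → arm 1.35 m, τ = 167.6 × 1.35 = 226.3 N·m counterclockwise.
Net load moment about support B = 644 N·m counterclockwise.
Reaction R at support A is upward at 0.677 m, arm 2.313 m → moment R × 2.313 clockwise.
Balancing moments: R × 2.313 = 644, giving R = 278 N.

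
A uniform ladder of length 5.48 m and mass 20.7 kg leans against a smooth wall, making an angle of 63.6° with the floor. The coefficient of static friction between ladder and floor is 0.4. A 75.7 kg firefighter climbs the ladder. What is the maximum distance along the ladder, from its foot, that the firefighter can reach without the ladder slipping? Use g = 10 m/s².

d ≈ 4.87 m

Taking torques about the foot of the ladder:
Ladder weight 20.7×10 = 207 N acts at 2.74 m along the ladder; its horizontal arm is 2.74·cos63.6° = 1.218 m → τ = 252.1 N·m clockwise.
Firefighter weight 75.7×10 = 757 N at distance d → arm d·cos63.6° → τ = 757·d·0.4446 clockwise.
Wall normal N at the top has arm L sinθ = 4.909 m counterclockwise, so Στ = 0 gives N·4.909 = 252.1 + 336.6·d.
ΣFy = 0 ⇒ N_floor = 964 N, so the maximum friction is μ_s·N_floor = 0.4×964 = 385.6 N. ΣFx = 0 ⇒ N_wall = f, so at the slipping point N = 385.6 N.
Substituting: 385.6×4.909 = 252.1 + 336.6·d ⇒ d = (1893 − 252.1) / 336.6 = 4.87 m.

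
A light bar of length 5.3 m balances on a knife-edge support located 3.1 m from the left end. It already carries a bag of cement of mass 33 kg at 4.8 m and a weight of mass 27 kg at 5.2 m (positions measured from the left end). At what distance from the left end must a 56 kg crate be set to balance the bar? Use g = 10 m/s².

x ≈ 1.09 m from the left end

Sum moments about the knife-edge support (at 3.1 m from the left end) (the support reaction has zero arm there).
Bag of cement: 33 × 10 = 330 N down at 4.8 m → arm 1.7 m, τ = 330 × 1.7 = 561 N·m clockwise.
Weight: 27 × 10 = 270 N down at 5.2 m → arm 2.1 m, τ = 270 × 2.1 = 567 N·m clockwise.
Net moment of existing loads = 1128 N·m clockwise.
The crate weighs 56 × 10 = 560 N and must supply an equal counterclockwise moment, so its lever arm about the knife-edge support is 1128 / 560 = 2.01 m.
That puts it at 3.1 − 2.01 = 1.09 m from the left end.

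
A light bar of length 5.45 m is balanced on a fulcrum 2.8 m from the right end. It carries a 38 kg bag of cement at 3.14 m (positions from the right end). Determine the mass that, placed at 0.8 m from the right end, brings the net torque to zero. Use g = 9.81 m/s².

m ≈ 6.46 kg

About the fulcrum (at 2.8 m from the right end):
Bag of cement: 38 × 9.81 = 372.8 N down at 3.14 m → arm 0.34 m, τ = 372.8 × 0.34 = 126.8 N·m counterclockwise.
Net moment of known loads = 126.8 N·m counterclockwise.
An unknown mass m at 0.8 m has arm 2 m; its moment is m·g·2 clockwise.
For rotational equilibrium, m × 9.81 × 2 = 126.8, so m = 126.8 / (9.81 × 2) = 6.46 kg.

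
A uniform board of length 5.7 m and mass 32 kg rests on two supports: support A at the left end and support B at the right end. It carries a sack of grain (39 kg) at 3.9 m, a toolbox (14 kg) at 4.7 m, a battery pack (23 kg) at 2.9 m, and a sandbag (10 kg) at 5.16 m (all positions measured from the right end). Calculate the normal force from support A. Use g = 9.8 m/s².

R_A ≈ 735 N

Sum moments about support B (its reaction then has zero moment arm).
Beam weight: 32 × 9.8 = 313.6 N down at 2.85 m → arm 2.85 m, τ = 313.6 × 2.85 = 893.8 N·m counterclockwise.
Sack of grain: 39 × 9.8 = 382.2 N down at 3.9 m → arm 3.9 m, τ = 382.2 × 3.9 = 1491 N·m counterclockwise.
Toolbox: 14 × 9.8 = 137.2 N down at 4.7 m → arm 4.7 m, τ = 137.2 × 4.7 = 644.8 N·m counterclockwise.
Battery pack: 23 × 9.8 = 225.4 N down at 2.9 m → arm 2.9 m, τ = 225.4 × 2.9 = 653.7 N·m counterclockwise.
Sandbag: 10 × 9.8 = 98 N down at 5.16 m → arm 5.16 m, τ = 98 × 5.16 = 505.7 N·m counterclockwise.
Net load moment about support B = 4189 N·m counterclockwise.
Reaction R at support A is upward at 5.7 m, arm 5.7 m → moment R × 5.7 clockwise.
Setting net torque to zero: R × 5.7 = 4189 → R = 735 N.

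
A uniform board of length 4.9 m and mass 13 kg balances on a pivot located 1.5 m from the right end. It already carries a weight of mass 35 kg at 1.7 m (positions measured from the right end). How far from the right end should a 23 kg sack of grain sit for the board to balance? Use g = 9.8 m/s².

x ≈ 0.659 m from the right end

About the pivot (at 1.5 m from the right end):
Beam weight: 13 × 9.8 = 127.4 N down at 2.45 m → arm 0.95 m, τ = 127.4 × 0.95 = 121 N·m counterclockwise.
Weight: 35 × 9.8 = 343 N down at 1.7 m → arm 0.2 m, τ = 343 × 0.2 = 68.6 N·m counterclockwise.
Net moment of existing loads = 189.6 N·m counterclockwise.
The sack of grain weighs 23 × 9.8 = 225.4 N and must supply an equal clockwise moment, so its lever arm about the pivot is 189.6 / 225.4 = 0.841 m.
That puts it at 1.5 − 0.841 = 0.659 m from the right end.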